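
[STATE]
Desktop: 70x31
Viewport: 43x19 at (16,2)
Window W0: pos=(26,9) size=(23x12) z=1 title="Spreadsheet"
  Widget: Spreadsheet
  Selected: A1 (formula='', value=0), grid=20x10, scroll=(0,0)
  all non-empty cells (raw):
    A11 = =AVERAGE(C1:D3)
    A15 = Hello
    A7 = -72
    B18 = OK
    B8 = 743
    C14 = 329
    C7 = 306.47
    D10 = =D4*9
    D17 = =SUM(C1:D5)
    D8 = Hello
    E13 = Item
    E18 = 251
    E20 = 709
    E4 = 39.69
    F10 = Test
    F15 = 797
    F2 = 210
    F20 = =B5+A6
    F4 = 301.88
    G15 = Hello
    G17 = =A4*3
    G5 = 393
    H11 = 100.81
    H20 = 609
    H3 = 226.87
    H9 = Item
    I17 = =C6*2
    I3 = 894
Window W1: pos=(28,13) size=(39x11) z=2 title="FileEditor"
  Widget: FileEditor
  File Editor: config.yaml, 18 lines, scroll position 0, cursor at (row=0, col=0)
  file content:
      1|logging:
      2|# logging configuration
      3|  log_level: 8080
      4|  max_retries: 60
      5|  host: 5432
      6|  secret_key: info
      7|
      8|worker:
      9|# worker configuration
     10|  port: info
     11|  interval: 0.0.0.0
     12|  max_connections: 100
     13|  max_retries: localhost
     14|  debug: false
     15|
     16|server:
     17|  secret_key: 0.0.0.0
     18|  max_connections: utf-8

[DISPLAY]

                                           
                                           
                                           
                                           
                                           
                                           
                                           
          ┏━━━━━━━━━━━━━━━━━━━━━┓          
          ┃ Spreadsheet         ┃          
          ┠─────────────────────┨          
          ┃A1:                  ┃          
          ┃ ┏━━━━━━━━━━━━━━━━━━━━━━━━━━━━━━
          ┃-┃ FileEditor                   
          ┃ ┠──────────────────────────────
          ┃ ┃█ogging:                      
          ┃ ┃# logging configuration       
          ┃ ┃  log_level: 8080             
          ┃ ┃  max_retries: 60             
          ┗━┃  host: 5432                  


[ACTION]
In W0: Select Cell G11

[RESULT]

                                           
                                           
                                           
                                           
                                           
                                           
                                           
          ┏━━━━━━━━━━━━━━━━━━━━━┓          
          ┃ Spreadsheet         ┃          
          ┠─────────────────────┨          
          ┃G11:                 ┃          
          ┃ ┏━━━━━━━━━━━━━━━━━━━━━━━━━━━━━━
          ┃-┃ FileEditor                   
          ┃ ┠──────────────────────────────
          ┃ ┃█ogging:                      
          ┃ ┃# logging configuration       
          ┃ ┃  log_level: 8080             
          ┃ ┃  max_retries: 60             
          ┗━┃  host: 5432                  


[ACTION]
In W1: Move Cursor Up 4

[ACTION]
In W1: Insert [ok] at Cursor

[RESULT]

                                           
                                           
                                           
                                           
                                           
                                           
                                           
          ┏━━━━━━━━━━━━━━━━━━━━━┓          
          ┃ Spreadsheet         ┃          
          ┠─────────────────────┨          
          ┃G11:                 ┃          
          ┃ ┏━━━━━━━━━━━━━━━━━━━━━━━━━━━━━━
          ┃-┃ FileEditor                   
          ┃ ┠──────────────────────────────
          ┃ ┃ok█ogging:                    
          ┃ ┃# logging configuration       
          ┃ ┃  log_level: 8080             
          ┃ ┃  max_retries: 60             
          ┗━┃  host: 5432                  


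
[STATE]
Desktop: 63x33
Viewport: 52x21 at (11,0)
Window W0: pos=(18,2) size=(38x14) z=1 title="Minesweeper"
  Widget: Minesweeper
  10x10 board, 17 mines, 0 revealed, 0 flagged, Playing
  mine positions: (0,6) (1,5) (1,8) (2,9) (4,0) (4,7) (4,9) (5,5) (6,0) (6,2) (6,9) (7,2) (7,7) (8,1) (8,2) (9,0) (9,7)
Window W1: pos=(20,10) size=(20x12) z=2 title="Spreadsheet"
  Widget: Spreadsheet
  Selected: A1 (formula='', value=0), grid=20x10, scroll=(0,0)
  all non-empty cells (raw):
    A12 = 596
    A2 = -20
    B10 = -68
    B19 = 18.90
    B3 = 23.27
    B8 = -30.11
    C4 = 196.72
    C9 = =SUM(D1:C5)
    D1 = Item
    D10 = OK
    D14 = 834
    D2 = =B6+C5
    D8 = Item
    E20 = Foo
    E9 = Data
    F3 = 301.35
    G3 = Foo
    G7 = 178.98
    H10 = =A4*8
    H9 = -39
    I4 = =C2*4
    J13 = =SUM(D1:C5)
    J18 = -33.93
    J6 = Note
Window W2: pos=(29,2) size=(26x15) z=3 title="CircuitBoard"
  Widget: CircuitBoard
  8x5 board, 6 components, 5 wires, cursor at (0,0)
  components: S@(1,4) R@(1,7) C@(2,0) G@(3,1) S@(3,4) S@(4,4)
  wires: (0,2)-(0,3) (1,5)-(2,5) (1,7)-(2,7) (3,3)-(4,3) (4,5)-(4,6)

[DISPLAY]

                                                    
                                                    
       ┏━━━━━━━━━━┏━━━━━━━━━━━━━━━━━━━━━━━━┓┓       
       ┃ Minesweep┃ CircuitBoard           ┃┃       
       ┠──────────┠────────────────────────┨┨       
       ┃■■■■■■■■■■┃   0 1 2 3 4 5 6 7      ┃┃       
       ┃■■■■■■■■■■┃0  [.]      · ─ ·       ┃┃       
       ┃■■■■■■■■■■┃                        ┃┃       
       ┃■■■■■■■■■■┃1                   S   ┃┃       
       ┃■■■■■■■■■■┃                        ┃┃       
       ┃■┏━━━━━━━━┃2   C                   ┃┃       
       ┃■┃ Spreads┃                        ┃┃       
       ┃■┠────────┃3       G       ·   S   ┃┃       
       ┃■┃A1:     ┃                │       ┃┃       
       ┃■┃       A┃4               ·   S   ┃┃       
       ┗━┃--------┃Cursor: (0,0)           ┃┛       
         ┃  1     ┗━━━━━━━━━━━━━━━━━━━━━━━━┛        
         ┃  2      -20      ┃                       
         ┃  3        0   23.┃                       
         ┃  4        0      ┃                       
         ┃  5        0      ┃                       


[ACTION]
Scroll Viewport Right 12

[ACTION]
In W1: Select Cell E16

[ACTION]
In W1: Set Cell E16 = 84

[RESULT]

                                                    
                                                    
       ┏━━━━━━━━━━┏━━━━━━━━━━━━━━━━━━━━━━━━┓┓       
       ┃ Minesweep┃ CircuitBoard           ┃┃       
       ┠──────────┠────────────────────────┨┨       
       ┃■■■■■■■■■■┃   0 1 2 3 4 5 6 7      ┃┃       
       ┃■■■■■■■■■■┃0  [.]      · ─ ·       ┃┃       
       ┃■■■■■■■■■■┃                        ┃┃       
       ┃■■■■■■■■■■┃1                   S   ┃┃       
       ┃■■■■■■■■■■┃                        ┃┃       
       ┃■┏━━━━━━━━┃2   C                   ┃┃       
       ┃■┃ Spreads┃                        ┃┃       
       ┃■┠────────┃3       G       ·   S   ┃┃       
       ┃■┃E16: 84 ┃                │       ┃┃       
       ┃■┃       A┃4               ·   S   ┃┃       
       ┗━┃--------┃Cursor: (0,0)           ┃┛       
         ┃  1     ┗━━━━━━━━━━━━━━━━━━━━━━━━┛        
         ┃  2      -20      ┃                       
         ┃  3        0   23.┃                       
         ┃  4        0      ┃                       
         ┃  5        0      ┃                       


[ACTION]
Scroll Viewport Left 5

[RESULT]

                                                    
                                                    
            ┏━━━━━━━━━━┏━━━━━━━━━━━━━━━━━━━━━━━━┓┓  
            ┃ Minesweep┃ CircuitBoard           ┃┃  
            ┠──────────┠────────────────────────┨┨  
            ┃■■■■■■■■■■┃   0 1 2 3 4 5 6 7      ┃┃  
            ┃■■■■■■■■■■┃0  [.]      · ─ ·       ┃┃  
            ┃■■■■■■■■■■┃                        ┃┃  
            ┃■■■■■■■■■■┃1                   S   ┃┃  
            ┃■■■■■■■■■■┃                        ┃┃  
            ┃■┏━━━━━━━━┃2   C                   ┃┃  
            ┃■┃ Spreads┃                        ┃┃  
            ┃■┠────────┃3       G       ·   S   ┃┃  
            ┃■┃E16: 84 ┃                │       ┃┃  
            ┃■┃       A┃4               ·   S   ┃┃  
            ┗━┃--------┃Cursor: (0,0)           ┃┛  
              ┃  1     ┗━━━━━━━━━━━━━━━━━━━━━━━━┛   
              ┃  2      -20      ┃                  
              ┃  3        0   23.┃                  
              ┃  4        0      ┃                  
              ┃  5        0      ┃                  


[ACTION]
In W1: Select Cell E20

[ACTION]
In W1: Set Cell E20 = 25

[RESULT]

                                                    
                                                    
            ┏━━━━━━━━━━┏━━━━━━━━━━━━━━━━━━━━━━━━┓┓  
            ┃ Minesweep┃ CircuitBoard           ┃┃  
            ┠──────────┠────────────────────────┨┨  
            ┃■■■■■■■■■■┃   0 1 2 3 4 5 6 7      ┃┃  
            ┃■■■■■■■■■■┃0  [.]      · ─ ·       ┃┃  
            ┃■■■■■■■■■■┃                        ┃┃  
            ┃■■■■■■■■■■┃1                   S   ┃┃  
            ┃■■■■■■■■■■┃                        ┃┃  
            ┃■┏━━━━━━━━┃2   C                   ┃┃  
            ┃■┃ Spreads┃                        ┃┃  
            ┃■┠────────┃3       G       ·   S   ┃┃  
            ┃■┃E20: 25 ┃                │       ┃┃  
            ┃■┃       A┃4               ·   S   ┃┃  
            ┗━┃--------┃Cursor: (0,0)           ┃┛  
              ┃  1     ┗━━━━━━━━━━━━━━━━━━━━━━━━┛   
              ┃  2      -20      ┃                  
              ┃  3        0   23.┃                  
              ┃  4        0      ┃                  
              ┃  5        0      ┃                  


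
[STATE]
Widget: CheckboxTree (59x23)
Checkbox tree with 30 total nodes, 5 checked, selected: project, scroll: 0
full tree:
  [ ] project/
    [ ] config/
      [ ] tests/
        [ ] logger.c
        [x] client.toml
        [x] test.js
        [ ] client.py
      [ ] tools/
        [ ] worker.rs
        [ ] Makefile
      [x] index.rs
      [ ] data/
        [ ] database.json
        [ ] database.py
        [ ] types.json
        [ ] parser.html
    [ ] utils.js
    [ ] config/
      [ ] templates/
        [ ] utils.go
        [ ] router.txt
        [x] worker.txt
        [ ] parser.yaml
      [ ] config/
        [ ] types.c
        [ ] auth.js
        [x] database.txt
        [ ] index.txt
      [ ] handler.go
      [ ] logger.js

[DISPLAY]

>[-] project/                                              
   [-] config/                                             
     [-] tests/                                            
       [ ] logger.c                                        
       [x] client.toml                                     
       [x] test.js                                         
       [ ] client.py                                       
     [ ] tools/                                            
       [ ] worker.rs                                       
       [ ] Makefile                                        
     [x] index.rs                                          
     [ ] data/                                             
       [ ] database.json                                   
       [ ] database.py                                     
       [ ] types.json                                      
       [ ] parser.html                                     
   [ ] utils.js                                            
   [-] config/                                             
     [-] templates/                                        
       [ ] utils.go                                        
       [ ] router.txt                                      
       [x] worker.txt                                      
       [ ] parser.yaml                                     


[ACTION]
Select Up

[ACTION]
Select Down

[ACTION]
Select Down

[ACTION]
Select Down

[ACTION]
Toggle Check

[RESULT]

 [-] project/                                              
   [-] config/                                             
     [-] tests/                                            
>      [x] logger.c                                        
       [x] client.toml                                     
       [x] test.js                                         
       [ ] client.py                                       
     [ ] tools/                                            
       [ ] worker.rs                                       
       [ ] Makefile                                        
     [x] index.rs                                          
     [ ] data/                                             
       [ ] database.json                                   
       [ ] database.py                                     
       [ ] types.json                                      
       [ ] parser.html                                     
   [ ] utils.js                                            
   [-] config/                                             
     [-] templates/                                        
       [ ] utils.go                                        
       [ ] router.txt                                      
       [x] worker.txt                                      
       [ ] parser.yaml                                     


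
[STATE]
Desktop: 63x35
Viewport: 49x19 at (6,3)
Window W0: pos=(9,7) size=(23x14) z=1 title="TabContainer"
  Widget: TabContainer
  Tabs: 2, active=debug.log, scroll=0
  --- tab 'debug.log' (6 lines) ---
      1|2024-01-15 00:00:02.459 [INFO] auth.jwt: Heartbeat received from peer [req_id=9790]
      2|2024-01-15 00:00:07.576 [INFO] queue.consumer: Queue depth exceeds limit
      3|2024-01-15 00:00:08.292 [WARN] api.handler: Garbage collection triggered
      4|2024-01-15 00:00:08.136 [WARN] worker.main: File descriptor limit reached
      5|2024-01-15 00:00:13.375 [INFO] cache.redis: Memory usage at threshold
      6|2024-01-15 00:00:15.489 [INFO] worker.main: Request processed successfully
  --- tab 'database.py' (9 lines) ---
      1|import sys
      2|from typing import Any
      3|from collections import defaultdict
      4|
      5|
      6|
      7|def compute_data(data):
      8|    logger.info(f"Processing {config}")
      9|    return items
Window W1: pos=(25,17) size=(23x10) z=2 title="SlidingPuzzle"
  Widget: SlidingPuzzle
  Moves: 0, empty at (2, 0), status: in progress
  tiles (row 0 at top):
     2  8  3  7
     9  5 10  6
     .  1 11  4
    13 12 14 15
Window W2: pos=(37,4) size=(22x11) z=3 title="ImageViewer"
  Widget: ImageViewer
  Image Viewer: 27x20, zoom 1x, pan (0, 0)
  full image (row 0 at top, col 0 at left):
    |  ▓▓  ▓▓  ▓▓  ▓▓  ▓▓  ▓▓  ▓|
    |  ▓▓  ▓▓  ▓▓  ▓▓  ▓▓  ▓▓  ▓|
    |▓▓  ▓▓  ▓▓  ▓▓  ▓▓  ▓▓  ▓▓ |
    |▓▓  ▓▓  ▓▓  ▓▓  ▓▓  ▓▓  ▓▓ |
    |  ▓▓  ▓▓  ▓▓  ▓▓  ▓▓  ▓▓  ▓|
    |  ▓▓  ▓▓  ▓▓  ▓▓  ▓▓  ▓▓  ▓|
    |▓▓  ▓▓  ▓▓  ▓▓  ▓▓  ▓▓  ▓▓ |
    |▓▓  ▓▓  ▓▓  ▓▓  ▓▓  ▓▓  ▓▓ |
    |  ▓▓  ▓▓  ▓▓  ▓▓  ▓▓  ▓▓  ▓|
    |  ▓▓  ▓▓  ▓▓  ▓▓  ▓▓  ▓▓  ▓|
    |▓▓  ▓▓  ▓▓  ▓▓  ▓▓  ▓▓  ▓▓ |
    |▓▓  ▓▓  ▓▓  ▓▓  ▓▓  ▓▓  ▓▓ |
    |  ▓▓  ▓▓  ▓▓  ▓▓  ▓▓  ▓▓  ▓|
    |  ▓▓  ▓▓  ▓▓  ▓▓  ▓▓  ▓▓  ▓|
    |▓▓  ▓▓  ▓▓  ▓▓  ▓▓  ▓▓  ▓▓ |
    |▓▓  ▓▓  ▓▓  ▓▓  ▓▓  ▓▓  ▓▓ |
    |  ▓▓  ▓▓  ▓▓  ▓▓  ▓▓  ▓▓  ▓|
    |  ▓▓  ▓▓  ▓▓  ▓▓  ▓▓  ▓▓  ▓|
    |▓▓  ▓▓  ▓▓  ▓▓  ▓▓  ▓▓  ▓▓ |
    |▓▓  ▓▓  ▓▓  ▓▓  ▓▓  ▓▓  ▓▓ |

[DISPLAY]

                                                 
                               ┏━━━━━━━━━━━━━━━━━
                               ┃ ImageViewer     
                               ┠─────────────────
   ┏━━━━━━━━━━━━━━━━━━━━━┓     ┃  ▓▓  ▓▓  ▓▓  ▓▓ 
   ┃ TabContainer        ┃     ┃  ▓▓  ▓▓  ▓▓  ▓▓ 
   ┠─────────────────────┨     ┃▓▓  ▓▓  ▓▓  ▓▓  ▓
   ┃[debug.log]│ database┃     ┃▓▓  ▓▓  ▓▓  ▓▓  ▓
   ┃─────────────────────┃     ┃  ▓▓  ▓▓  ▓▓  ▓▓ 
   ┃2024-01-15 00:00:02.4┃     ┃  ▓▓  ▓▓  ▓▓  ▓▓ 
   ┃2024-01-15 00:00:07.5┃     ┃▓▓  ▓▓  ▓▓  ▓▓  ▓
   ┃2024-01-15 00:00:08.2┃     ┗━━━━━━━━━━━━━━━━━
   ┃2024-01-15 00:00:08.1┃                       
   ┃2024-01-15 00:00:13.3┃                       
   ┃2024-01-15 00:0┏━━━━━━━━━━━━━━━━━━━━━┓       
   ┃               ┃ SlidingPuzzle       ┃       
   ┃               ┠─────────────────────┨       
   ┗━━━━━━━━━━━━━━━┃┌────┬────┬────┬────┐┃       
                   ┃│  2 │  8 │  3 │  7 │┃       


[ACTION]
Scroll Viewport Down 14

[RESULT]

   ┃2024-01-15 00:00:13.3┃                       
   ┃2024-01-15 00:0┏━━━━━━━━━━━━━━━━━━━━━┓       
   ┃               ┃ SlidingPuzzle       ┃       
   ┃               ┠─────────────────────┨       
   ┗━━━━━━━━━━━━━━━┃┌────┬────┬────┬────┐┃       
                   ┃│  2 │  8 │  3 │  7 │┃       
                   ┃├────┼────┼────┼────┤┃       
                   ┃│  9 │  5 │ 10 │  6 │┃       
                   ┃├────┼────┼────┼────┤┃       
                   ┃│    │  1 │ 11 │  4 │┃       
                   ┗━━━━━━━━━━━━━━━━━━━━━┛       
                                                 
                                                 
                                                 
                                                 
                                                 
                                                 
                                                 
                                                 


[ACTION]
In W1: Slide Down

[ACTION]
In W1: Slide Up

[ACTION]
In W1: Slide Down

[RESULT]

   ┃2024-01-15 00:00:13.3┃                       
   ┃2024-01-15 00:0┏━━━━━━━━━━━━━━━━━━━━━┓       
   ┃               ┃ SlidingPuzzle       ┃       
   ┃               ┠─────────────────────┨       
   ┗━━━━━━━━━━━━━━━┃┌────┬────┬────┬────┐┃       
                   ┃│  2 │  8 │  3 │  7 │┃       
                   ┃├────┼────┼────┼────┤┃       
                   ┃│    │  5 │ 10 │  6 │┃       
                   ┃├────┼────┼────┼────┤┃       
                   ┃│  9 │  1 │ 11 │  4 │┃       
                   ┗━━━━━━━━━━━━━━━━━━━━━┛       
                                                 
                                                 
                                                 
                                                 
                                                 
                                                 
                                                 
                                                 


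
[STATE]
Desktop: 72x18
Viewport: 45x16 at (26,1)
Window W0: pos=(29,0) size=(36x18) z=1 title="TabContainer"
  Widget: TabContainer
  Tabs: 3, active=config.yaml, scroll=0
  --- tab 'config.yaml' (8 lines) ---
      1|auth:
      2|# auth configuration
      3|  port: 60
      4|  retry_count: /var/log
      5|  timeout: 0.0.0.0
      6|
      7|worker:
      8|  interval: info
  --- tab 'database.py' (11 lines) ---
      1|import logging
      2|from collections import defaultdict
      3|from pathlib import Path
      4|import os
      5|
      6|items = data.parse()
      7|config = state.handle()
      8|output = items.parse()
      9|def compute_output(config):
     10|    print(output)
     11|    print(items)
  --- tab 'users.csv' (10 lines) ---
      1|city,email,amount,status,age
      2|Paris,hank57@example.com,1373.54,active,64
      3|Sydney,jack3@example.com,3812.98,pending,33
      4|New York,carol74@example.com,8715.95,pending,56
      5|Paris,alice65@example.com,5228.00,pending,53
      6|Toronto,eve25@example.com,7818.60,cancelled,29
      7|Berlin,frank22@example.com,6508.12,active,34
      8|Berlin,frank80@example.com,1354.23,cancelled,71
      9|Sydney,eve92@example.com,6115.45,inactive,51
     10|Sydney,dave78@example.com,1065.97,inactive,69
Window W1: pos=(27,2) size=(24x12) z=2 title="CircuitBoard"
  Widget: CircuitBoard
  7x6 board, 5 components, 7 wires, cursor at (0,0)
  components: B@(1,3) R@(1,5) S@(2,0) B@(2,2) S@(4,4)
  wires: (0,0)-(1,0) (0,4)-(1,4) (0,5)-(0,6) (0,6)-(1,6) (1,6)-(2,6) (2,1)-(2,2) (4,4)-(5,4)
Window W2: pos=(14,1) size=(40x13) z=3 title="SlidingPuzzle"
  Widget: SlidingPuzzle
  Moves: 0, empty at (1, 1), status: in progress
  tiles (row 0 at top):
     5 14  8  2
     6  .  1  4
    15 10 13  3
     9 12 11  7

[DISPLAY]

━━━━━━━━━━━━━━━━━━━━━━━━━━━┓          ┃      
zle                        ┃──────────┨      
───────────────────────────┨py │ users┃      
────┬────┐                 ┃──────────┃      
  8 │  2 │                 ┃          ┃      
────┼────┤                 ┃          ┃      
  1 │  4 │                 ┃          ┃      
────┼────┤                 ┃          ┃      
 13 │  3 │                 ┃          ┃      
────┼────┤                 ┃          ┃      
 11 │  7 │                 ┃          ┃      
────┴────┘                 ┃          ┃      
━━━━━━━━━━━━━━━━━━━━━━━━━━━┛          ┃      
   ┃                                  ┃      
   ┃                                  ┃      
   ┃                                  ┃      


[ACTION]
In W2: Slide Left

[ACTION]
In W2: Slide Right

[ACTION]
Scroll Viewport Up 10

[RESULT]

   ┏━━━━━━━━━━━━━━━━━━━━━━━━━━━━━━━━━━┓      
━━━━━━━━━━━━━━━━━━━━━━━━━━━┓          ┃      
zle                        ┃──────────┨      
───────────────────────────┨py │ users┃      
────┬────┐                 ┃──────────┃      
  8 │  2 │                 ┃          ┃      
────┼────┤                 ┃          ┃      
  1 │  4 │                 ┃          ┃      
────┼────┤                 ┃          ┃      
 13 │  3 │                 ┃          ┃      
────┼────┤                 ┃          ┃      
 11 │  7 │                 ┃          ┃      
────┴────┘                 ┃          ┃      
━━━━━━━━━━━━━━━━━━━━━━━━━━━┛          ┃      
   ┃                                  ┃      
   ┃                                  ┃      


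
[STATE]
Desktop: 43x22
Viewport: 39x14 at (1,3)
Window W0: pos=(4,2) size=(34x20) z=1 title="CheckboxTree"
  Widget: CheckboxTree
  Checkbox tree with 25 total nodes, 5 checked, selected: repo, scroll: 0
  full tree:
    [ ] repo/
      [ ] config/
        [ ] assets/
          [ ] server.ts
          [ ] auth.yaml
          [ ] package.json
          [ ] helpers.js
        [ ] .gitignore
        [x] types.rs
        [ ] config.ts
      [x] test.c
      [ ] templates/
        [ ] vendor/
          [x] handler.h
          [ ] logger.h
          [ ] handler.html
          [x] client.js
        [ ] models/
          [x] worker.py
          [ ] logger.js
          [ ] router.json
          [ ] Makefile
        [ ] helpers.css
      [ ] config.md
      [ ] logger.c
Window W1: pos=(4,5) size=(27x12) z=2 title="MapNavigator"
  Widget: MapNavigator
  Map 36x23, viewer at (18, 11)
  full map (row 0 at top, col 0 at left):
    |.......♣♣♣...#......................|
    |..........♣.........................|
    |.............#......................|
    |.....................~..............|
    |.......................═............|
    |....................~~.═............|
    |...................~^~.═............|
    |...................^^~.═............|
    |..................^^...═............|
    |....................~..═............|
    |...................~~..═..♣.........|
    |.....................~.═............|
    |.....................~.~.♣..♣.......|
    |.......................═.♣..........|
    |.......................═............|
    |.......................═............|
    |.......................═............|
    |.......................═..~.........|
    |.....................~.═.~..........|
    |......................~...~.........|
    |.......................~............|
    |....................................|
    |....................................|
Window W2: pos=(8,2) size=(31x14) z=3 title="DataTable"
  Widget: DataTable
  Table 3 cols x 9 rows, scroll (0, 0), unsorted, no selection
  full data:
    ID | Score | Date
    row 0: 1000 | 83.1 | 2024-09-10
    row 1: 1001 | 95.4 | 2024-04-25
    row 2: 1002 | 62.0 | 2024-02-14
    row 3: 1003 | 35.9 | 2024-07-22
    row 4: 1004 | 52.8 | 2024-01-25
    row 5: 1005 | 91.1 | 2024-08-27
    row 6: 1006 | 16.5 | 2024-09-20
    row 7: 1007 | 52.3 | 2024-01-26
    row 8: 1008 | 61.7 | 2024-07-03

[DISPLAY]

   ┃ Ch┃ DataTable                   ┃ 
   ┠───┠─────────────────────────────┨ 
   ┏━━━┃ID  │Score│Date              ┃ 
   ┃ Ma┃────┼─────┼──────────        ┃ 
   ┠───┃1000│83.1 │2024-09-10        ┃ 
   ┃...┃1001│95.4 │2024-04-25        ┃ 
   ┃...┃1002│62.0 │2024-02-14        ┃ 
   ┃...┃1003│35.9 │2024-07-22        ┃ 
   ┃...┃1004│52.8 │2024-01-25        ┃ 
   ┃...┃1005│91.1 │2024-08-27        ┃ 
   ┃...┃1006│16.5 │2024-09-20        ┃ 
   ┃...┃1007│52.3 │2024-01-26        ┃ 
   ┃...┗━━━━━━━━━━━━━━━━━━━━━━━━━━━━━┛ 
   ┗━━━━━━━━━━━━━━━━━━━━━━━━━┛      ┃  


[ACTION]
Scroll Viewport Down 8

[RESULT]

   ┃...┃1001│95.4 │2024-04-25        ┃ 
   ┃...┃1002│62.0 │2024-02-14        ┃ 
   ┃...┃1003│35.9 │2024-07-22        ┃ 
   ┃...┃1004│52.8 │2024-01-25        ┃ 
   ┃...┃1005│91.1 │2024-08-27        ┃ 
   ┃...┃1006│16.5 │2024-09-20        ┃ 
   ┃...┃1007│52.3 │2024-01-26        ┃ 
   ┃...┗━━━━━━━━━━━━━━━━━━━━━━━━━━━━━┛ 
   ┗━━━━━━━━━━━━━━━━━━━━━━━━━┛      ┃  
   ┃     [-] vendor/                ┃  
   ┃       [x] handler.h            ┃  
   ┃       [ ] logger.h             ┃  
   ┃       [ ] handler.html         ┃  
   ┗━━━━━━━━━━━━━━━━━━━━━━━━━━━━━━━━┛  


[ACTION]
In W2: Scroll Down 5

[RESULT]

   ┃...┃1002│62.0 │2024-02-14        ┃ 
   ┃...┃1003│35.9 │2024-07-22        ┃ 
   ┃...┃1004│52.8 │2024-01-25        ┃ 
   ┃...┃1005│91.1 │2024-08-27        ┃ 
   ┃...┃1006│16.5 │2024-09-20        ┃ 
   ┃...┃1007│52.3 │2024-01-26        ┃ 
   ┃...┃1008│61.7 │2024-07-03        ┃ 
   ┃...┗━━━━━━━━━━━━━━━━━━━━━━━━━━━━━┛ 
   ┗━━━━━━━━━━━━━━━━━━━━━━━━━┛      ┃  
   ┃     [-] vendor/                ┃  
   ┃       [x] handler.h            ┃  
   ┃       [ ] logger.h             ┃  
   ┃       [ ] handler.html         ┃  
   ┗━━━━━━━━━━━━━━━━━━━━━━━━━━━━━━━━┛  


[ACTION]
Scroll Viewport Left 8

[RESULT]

    ┃...┃1002│62.0 │2024-02-14        ┃
    ┃...┃1003│35.9 │2024-07-22        ┃
    ┃...┃1004│52.8 │2024-01-25        ┃
    ┃...┃1005│91.1 │2024-08-27        ┃
    ┃...┃1006│16.5 │2024-09-20        ┃
    ┃...┃1007│52.3 │2024-01-26        ┃
    ┃...┃1008│61.7 │2024-07-03        ┃
    ┃...┗━━━━━━━━━━━━━━━━━━━━━━━━━━━━━┛
    ┗━━━━━━━━━━━━━━━━━━━━━━━━━┛      ┃ 
    ┃     [-] vendor/                ┃ 
    ┃       [x] handler.h            ┃ 
    ┃       [ ] logger.h             ┃ 
    ┃       [ ] handler.html         ┃ 
    ┗━━━━━━━━━━━━━━━━━━━━━━━━━━━━━━━━┛ 


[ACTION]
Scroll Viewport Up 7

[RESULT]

                                       
    ┏━━━┏━━━━━━━━━━━━━━━━━━━━━━━━━━━━━┓
    ┃ Ch┃ DataTable                   ┃
    ┠───┠─────────────────────────────┨
    ┏━━━┃ID  │Score│Date              ┃
    ┃ Ma┃────┼─────┼──────────        ┃
    ┠───┃1001│95.4 │2024-04-25        ┃
    ┃...┃1002│62.0 │2024-02-14        ┃
    ┃...┃1003│35.9 │2024-07-22        ┃
    ┃...┃1004│52.8 │2024-01-25        ┃
    ┃...┃1005│91.1 │2024-08-27        ┃
    ┃...┃1006│16.5 │2024-09-20        ┃
    ┃...┃1007│52.3 │2024-01-26        ┃
    ┃...┃1008│61.7 │2024-07-03        ┃


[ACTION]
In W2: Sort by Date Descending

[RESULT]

                                       
    ┏━━━┏━━━━━━━━━━━━━━━━━━━━━━━━━━━━━┓
    ┃ Ch┃ DataTable                   ┃
    ┠───┠─────────────────────────────┨
    ┏━━━┃ID  │Score│Date     ▼        ┃
    ┃ Ma┃────┼─────┼──────────        ┃
    ┠───┃1000│83.1 │2024-09-10        ┃
    ┃...┃1005│91.1 │2024-08-27        ┃
    ┃...┃1003│35.9 │2024-07-22        ┃
    ┃...┃1008│61.7 │2024-07-03        ┃
    ┃...┃1001│95.4 │2024-04-25        ┃
    ┃...┃1002│62.0 │2024-02-14        ┃
    ┃...┃1007│52.3 │2024-01-26        ┃
    ┃...┃1004│52.8 │2024-01-25        ┃


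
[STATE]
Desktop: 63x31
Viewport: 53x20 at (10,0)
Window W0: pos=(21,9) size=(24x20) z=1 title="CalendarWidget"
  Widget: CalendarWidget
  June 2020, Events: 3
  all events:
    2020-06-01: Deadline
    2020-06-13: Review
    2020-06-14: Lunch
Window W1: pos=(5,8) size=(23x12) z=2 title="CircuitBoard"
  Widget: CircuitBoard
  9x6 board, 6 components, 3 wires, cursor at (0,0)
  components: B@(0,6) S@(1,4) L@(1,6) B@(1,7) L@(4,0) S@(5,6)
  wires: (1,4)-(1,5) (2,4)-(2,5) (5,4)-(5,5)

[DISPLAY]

                                                     
                                                     
                                                     
                                                     
                                                     
                                                     
                                                     
                                                     
━━━━━━━━━━━━━━━━━┓                                   
cuitBoard        ┃━━━━━━━━━━━━━━━━┓                  
─────────────────┨darWidget       ┃                  
 1 2 3 4 5 6 7 8 ┃────────────────┨                  
.]               ┃June 2020       ┃                  
                 ┃We Th Fr Sa Su  ┃                  
                S┃  3  4  5  6  7 ┃                  
                 ┃10 11 12 13* 14*┃                  
                ·┃17 18 19 20 21  ┃                  
                 ┃24 25 26 27 28  ┃                  
                 ┃                ┃                  
━━━━━━━━━━━━━━━━━┛                ┃                  


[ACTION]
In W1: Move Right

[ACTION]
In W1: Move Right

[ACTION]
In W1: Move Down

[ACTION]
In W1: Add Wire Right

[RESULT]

                                                     
                                                     
                                                     
                                                     
                                                     
                                                     
                                                     
                                                     
━━━━━━━━━━━━━━━━━┓                                   
cuitBoard        ┃━━━━━━━━━━━━━━━━┓                  
─────────────────┨darWidget       ┃                  
 1 2 3 4 5 6 7 8 ┃────────────────┨                  
                 ┃June 2020       ┃                  
                 ┃We Th Fr Sa Su  ┃                  
       [.]─ ·   S┃  3  4  5  6  7 ┃                  
                 ┃10 11 12 13* 14*┃                  
                ·┃17 18 19 20 21  ┃                  
                 ┃24 25 26 27 28  ┃                  
                 ┃                ┃                  
━━━━━━━━━━━━━━━━━┛                ┃                  


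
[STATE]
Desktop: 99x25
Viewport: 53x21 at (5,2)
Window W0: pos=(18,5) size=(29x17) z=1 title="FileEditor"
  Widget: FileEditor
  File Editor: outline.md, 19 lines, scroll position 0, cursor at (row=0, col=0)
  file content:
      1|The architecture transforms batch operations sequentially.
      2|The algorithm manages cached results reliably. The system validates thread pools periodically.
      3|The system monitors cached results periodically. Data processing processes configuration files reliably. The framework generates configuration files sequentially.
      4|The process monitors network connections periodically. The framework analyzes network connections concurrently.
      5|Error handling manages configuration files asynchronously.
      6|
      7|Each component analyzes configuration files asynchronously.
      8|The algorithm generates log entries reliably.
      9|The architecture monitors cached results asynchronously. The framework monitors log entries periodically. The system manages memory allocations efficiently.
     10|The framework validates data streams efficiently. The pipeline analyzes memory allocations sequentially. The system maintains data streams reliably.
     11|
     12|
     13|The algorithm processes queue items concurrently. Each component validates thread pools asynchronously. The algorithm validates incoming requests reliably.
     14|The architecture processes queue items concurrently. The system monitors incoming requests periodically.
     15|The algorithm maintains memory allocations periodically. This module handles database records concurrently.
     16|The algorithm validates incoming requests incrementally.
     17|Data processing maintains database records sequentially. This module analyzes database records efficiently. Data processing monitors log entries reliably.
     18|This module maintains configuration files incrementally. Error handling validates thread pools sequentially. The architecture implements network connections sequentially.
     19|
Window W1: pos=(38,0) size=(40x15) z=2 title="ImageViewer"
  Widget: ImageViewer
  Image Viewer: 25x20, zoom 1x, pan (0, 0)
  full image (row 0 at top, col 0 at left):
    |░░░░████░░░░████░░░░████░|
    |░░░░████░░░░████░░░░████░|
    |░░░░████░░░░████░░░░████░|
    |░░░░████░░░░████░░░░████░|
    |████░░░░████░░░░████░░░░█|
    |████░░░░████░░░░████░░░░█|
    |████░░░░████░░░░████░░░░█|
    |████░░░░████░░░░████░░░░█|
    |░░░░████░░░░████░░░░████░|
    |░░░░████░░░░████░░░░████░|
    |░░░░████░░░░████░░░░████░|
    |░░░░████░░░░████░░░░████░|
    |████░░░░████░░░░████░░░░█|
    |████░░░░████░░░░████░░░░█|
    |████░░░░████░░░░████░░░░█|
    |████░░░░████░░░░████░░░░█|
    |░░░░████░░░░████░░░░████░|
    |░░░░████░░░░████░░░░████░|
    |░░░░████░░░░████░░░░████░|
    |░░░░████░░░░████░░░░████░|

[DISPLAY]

                                 ┠───────────────────
                                 ┃░░░░████░░░░████░░░
                                 ┃░░░░████░░░░████░░░
             ┏━━━━━━━━━━━━━━━━━━━┃░░░░████░░░░████░░░
             ┃ FileEditor        ┃░░░░████░░░░████░░░
             ┠───────────────────┃████░░░░████░░░░███
             ┃█he architecture tr┃████░░░░████░░░░███
             ┃The algorithm manag┃████░░░░████░░░░███
             ┃The system monitors┃████░░░░████░░░░███
             ┃The process monitor┃░░░░████░░░░████░░░
             ┃Error handling mana┃░░░░████░░░░████░░░
             ┃                   ┃░░░░████░░░░████░░░
             ┃Each component anal┗━━━━━━━━━━━━━━━━━━━
             ┃The algorithm generates lo░┃           
             ┃The architecture monitors ░┃           
             ┃The framework validates da░┃           
             ┃                          ░┃           
             ┃                          ░┃           
             ┃The algorithm processes qu▼┃           
             ┗━━━━━━━━━━━━━━━━━━━━━━━━━━━┛           
                                                     


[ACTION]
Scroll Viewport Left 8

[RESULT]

                                      ┠──────────────
                                      ┃░░░░████░░░░██
                                      ┃░░░░████░░░░██
                  ┏━━━━━━━━━━━━━━━━━━━┃░░░░████░░░░██
                  ┃ FileEditor        ┃░░░░████░░░░██
                  ┠───────────────────┃████░░░░████░░
                  ┃█he architecture tr┃████░░░░████░░
                  ┃The algorithm manag┃████░░░░████░░
                  ┃The system monitors┃████░░░░████░░
                  ┃The process monitor┃░░░░████░░░░██
                  ┃Error handling mana┃░░░░████░░░░██
                  ┃                   ┃░░░░████░░░░██
                  ┃Each component anal┗━━━━━━━━━━━━━━
                  ┃The algorithm generates lo░┃      
                  ┃The architecture monitors ░┃      
                  ┃The framework validates da░┃      
                  ┃                          ░┃      
                  ┃                          ░┃      
                  ┃The algorithm processes qu▼┃      
                  ┗━━━━━━━━━━━━━━━━━━━━━━━━━━━┛      
                                                     


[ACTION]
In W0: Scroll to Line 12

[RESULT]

                                      ┠──────────────
                                      ┃░░░░████░░░░██
                                      ┃░░░░████░░░░██
                  ┏━━━━━━━━━━━━━━━━━━━┃░░░░████░░░░██
                  ┃ FileEditor        ┃░░░░████░░░░██
                  ┠───────────────────┃████░░░░████░░
                  ┃Each component anal┃████░░░░████░░
                  ┃The algorithm gener┃████░░░░████░░
                  ┃The architecture mo┃████░░░░████░░
                  ┃The framework valid┃░░░░████░░░░██
                  ┃                   ┃░░░░████░░░░██
                  ┃                   ┃░░░░████░░░░██
                  ┃The algorithm proce┗━━━━━━━━━━━━━━
                  ┃The architecture processes░┃      
                  ┃The algorithm maintains me░┃      
                  ┃The algorithm validates in░┃      
                  ┃Data processing maintains ░┃      
                  ┃This module maintains conf█┃      
                  ┃                          ▼┃      
                  ┗━━━━━━━━━━━━━━━━━━━━━━━━━━━┛      
                                                     
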